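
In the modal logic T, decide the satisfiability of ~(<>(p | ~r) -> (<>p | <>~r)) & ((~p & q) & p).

Unsatisfiable

1. ~(<>(p | ~r) -> (<>p | <>~r)) & ((~p & q) & p), u
2. ~(<>(p | ~r) -> (<>p | <>~r)), u   [&-rule on 1]
3. (~p & q) & p, u   [&-rule on 1]
4. <>(p | ~r), u   [~->-rule on 2]
5. ~(<>p | <>~r), u   [~->-rule on 2]
6. ~p & q, u   [&-rule on 3]
7. p, u   [&-rule on 3]
8. ~<>p, u   [~|-rule on 5]
9. ~<>~r, u   [~|-rule on 5]
10. ~p, u   [&-rule on 6]
11. q, u   [&-rule on 6]
Accessibility: uRu
Branch closes: p and ~p both at u.
Every branch closes; the branch above is one of them.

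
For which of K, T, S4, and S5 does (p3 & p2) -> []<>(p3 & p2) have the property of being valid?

S4-tableau for the negation ~((p3 & p2) -> []<>(p3 & p2)):
1. ~((p3 & p2) -> []<>(p3 & p2)), w0
2. p3 & p2, w0
3. ~[]<>(p3 & p2), w0
4. p3, w0
5. p2, w0
6. ~<>(p3 & p2), w1
7. ~(p3 & p2), w1
8. ~p2, w1
Accessibility: w0Rw0, w0Rw1, w1Rw1
Complete open branch: countermodel on an S4-frame, so not valid in S4, nor in K, T (the same frame is also a K-frame and a T-frame).
S5-tableau for the negation ~((p3 & p2) -> []<>(p3 & p2)):
1. ~((p3 & p2) -> []<>(p3 & p2)), w0
2. p3 & p2, w0
3. ~[]<>(p3 & p2), w0
4. p3, w0
5. p2, w0
6. ~<>(p3 & p2), w1
7. ~(p3 & p2), w0
8. ~(p3 & p2), w1
9. ~p2, w0
Accessibility: w0Rw0, w0Rw1, w1Rw0, w1Rw1
Branch closes: p2 and ~p2 both at w0.
Every branch closes (one shown): valid in S5.

S5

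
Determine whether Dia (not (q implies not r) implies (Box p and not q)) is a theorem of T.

No, not valid

Tableau for the negation not Dia (not (q implies not r) implies (Box p and not q)):
1. not Dia (not (q implies not r) implies (Box p and not q)), w0
2. not (not (q implies not r) implies (Box p and not q)), w0
3. not (q implies not r), w0
4. not (Box p and not q), w0
5. q, w0
6. r, w0
Accessibility: w0Rw0
The negation has an open branch (countermodel exists).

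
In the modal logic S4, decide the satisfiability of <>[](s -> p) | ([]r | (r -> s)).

Satisfiable

1. <>[](s -> p) | ([]r | (r -> s)), w0
2. []r | (r -> s), w0
3. r -> s, w0
4. s, w0
Accessibility: w0Rw0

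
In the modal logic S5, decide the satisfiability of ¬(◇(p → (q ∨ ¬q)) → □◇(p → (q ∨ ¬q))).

1. ¬(◇(p → (q ∨ ¬q)) → □◇(p → (q ∨ ¬q))), w0
2. ◇(p → (q ∨ ¬q)), w0
3. ¬□◇(p → (q ∨ ¬q)), w0
4. p → (q ∨ ¬q), w1
5. q ∨ ¬q, w1
6. ¬q, w1
7. ¬◇(p → (q ∨ ¬q)), w2
8. ¬(p → (q ∨ ¬q)), w0
9. p, w0
10. ¬(q ∨ ¬q), w0
11. ¬q, w0
12. q, w0
Accessibility: w0Rw0, w0Rw1, w0Rw2, w1Rw0, w1Rw1, w1Rw2, w2Rw0, w2Rw1, w2Rw2
Branch closes: q and ¬q both at w0.
Every branch closes; the branch above is one of them.

Unsatisfiable (every branch closes)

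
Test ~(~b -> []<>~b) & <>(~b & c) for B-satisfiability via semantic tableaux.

1. ~(~b -> []<>~b) & <>(~b & c), 0
2. ~(~b -> []<>~b), 0   [&-rule on 1]
3. <>(~b & c), 0   [&-rule on 1]
4. ~b, 0   [~->-rule on 2]
5. ~[]<>~b, 0   [~->-rule on 2]
6. ~b & c, 1   [<>-rule on 3: fresh world 1, 0R1]
7. ~b, 1   [&-rule on 6]
8. c, 1   [&-rule on 6]
9. ~<>~b, 2   [~[]-rule on 5: fresh world 2, 0R2]
10. b, 0   [~<>-rule on 9 via 2R0]
Accessibility: 0R0, 0R1, 0R2, 1R0, 1R1, 2R0, 2R2
Branch closes: b and ~b both at 0.
Every branch closes; the branch above is one of them.

Unsatisfiable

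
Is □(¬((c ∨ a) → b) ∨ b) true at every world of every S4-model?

Not valid

Tableau for the negation ¬□(¬((c ∨ a) → b) ∨ b):
1. ¬□(¬((c ∨ a) → b) ∨ b), u
2. ¬(¬((c ∨ a) → b) ∨ b), v
3. (c ∨ a) → b, v
4. ¬b, v
5. ¬(c ∨ a), v
6. ¬c, v
7. ¬a, v
Accessibility: uRu, uRv, vRv
The negation has an open branch (countermodel exists).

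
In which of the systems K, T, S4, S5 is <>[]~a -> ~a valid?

S5

S4-tableau for the negation ~(<>[]~a -> ~a):
1. ~(<>[]~a -> ~a), u
2. <>[]~a, u   [~->-rule on 1]
3. a, u   [~->-rule on 1]
4. []~a, v   [<>-rule on 2: fresh world v, uRv]
5. ~a, v   [[]-rule on 4 via vRv]
Accessibility: uRu, uRv, vRv
Complete open branch: countermodel on an S4-frame, so not valid in S4, nor in K, T (the same frame is also a K-frame and a T-frame).
S5-tableau for the negation ~(<>[]~a -> ~a):
1. ~(<>[]~a -> ~a), u
2. <>[]~a, u   [~->-rule on 1]
3. a, u   [~->-rule on 1]
4. []~a, v   [<>-rule on 2: fresh world v, uRv]
5. ~a, u   [[]-rule on 4 via vRu]
Accessibility: uRu, uRv, vRu, vRv
Branch closes: a and ~a both at u.
Every branch closes (one shown): valid in S5.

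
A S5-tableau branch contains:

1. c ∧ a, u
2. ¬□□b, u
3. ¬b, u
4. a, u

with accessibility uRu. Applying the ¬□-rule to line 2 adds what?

a fresh world v with uRv, and ¬□b at v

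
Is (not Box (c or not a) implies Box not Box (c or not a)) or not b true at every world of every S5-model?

Tableau for the negation not ((not Box (c or not a) implies Box not Box (c or not a)) or not b):
1. not ((not Box (c or not a) implies Box not Box (c or not a)) or not b), 0
2. not (not Box (c or not a) implies Box not Box (c or not a)), 0
3. b, 0
4. not Box (c or not a), 0
5. not Box not Box (c or not a), 0
6. not (c or not a), 1
7. not c, 1
8. a, 1
9. Box (c or not a), 2
10. c or not a, 0
11. c or not a, 1
12. c or not a, 2
13. not a, 0
14. not a, 1
Accessibility: 0R0, 0R1, 0R2, 1R0, 1R1, 1R2, 2R0, 2R1, 2R2
Branch closes: a and not a both at 1.
All branches of the negation close; one closing branch shown above.

Valid in S5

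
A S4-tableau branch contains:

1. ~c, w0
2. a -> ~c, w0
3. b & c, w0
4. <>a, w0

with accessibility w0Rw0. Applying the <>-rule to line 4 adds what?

a fresh world w1 with w0Rw1, and a at w1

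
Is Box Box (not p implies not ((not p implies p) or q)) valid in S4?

Tableau for the negation not Box Box (not p implies not ((not p implies p) or q)):
1. not Box Box (not p implies not ((not p implies p) or q)), u
2. not Box (not p implies not ((not p implies p) or q)), v
3. not (not p implies not ((not p implies p) or q)), w
4. not p, w
5. (not p implies p) or q, w
6. q, w
Accessibility: uRu, uRv, uRw, vRv, vRw, wRw
The negation has an open branch (countermodel exists).

Invalid (countermodel exists)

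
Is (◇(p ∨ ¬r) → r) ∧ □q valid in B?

Not valid

Tableau for the negation ¬((◇(p ∨ ¬r) → r) ∧ □q):
1. ¬((◇(p ∨ ¬r) → r) ∧ □q), 0
2. ¬□q, 0   [¬∧-rule on 1 (branches; this branch)]
3. ¬q, 1   [¬□-rule on 2: fresh world 1, 0R1]
Accessibility: 0R0, 0R1, 1R0, 1R1
The negation has an open branch (countermodel exists).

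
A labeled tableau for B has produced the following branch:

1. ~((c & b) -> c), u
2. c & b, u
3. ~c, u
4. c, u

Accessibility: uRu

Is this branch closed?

Both c and ~c appear at u.

Yes, closed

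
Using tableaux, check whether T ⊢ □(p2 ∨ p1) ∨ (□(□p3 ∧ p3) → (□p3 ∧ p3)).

Tableau for the negation ¬(□(p2 ∨ p1) ∨ (□(□p3 ∧ p3) → (□p3 ∧ p3))):
1. ¬(□(p2 ∨ p1) ∨ (□(□p3 ∧ p3) → (□p3 ∧ p3))), w0
2. ¬□(p2 ∨ p1), w0
3. ¬(□(□p3 ∧ p3) → (□p3 ∧ p3)), w0
4. □(□p3 ∧ p3), w0
5. ¬(□p3 ∧ p3), w0
6. □p3 ∧ p3, w0
7. □p3, w0
8. p3, w0
9. ¬□p3, w0
10. ¬(p2 ∨ p1), w1
11. ¬p2, w1
12. ¬p1, w1
13. □p3 ∧ p3, w1
14. □p3, w1
15. p3, w1
16. ¬p3, w2
17. □p3 ∧ p3, w2
18. □p3, w2
19. p3, w2
Accessibility: w0Rw0, w0Rw1, w0Rw2, w1Rw1, w2Rw2
Branch closes: p3 and ¬p3 both at w2.
All branches of the negation close; one closing branch shown above.

Valid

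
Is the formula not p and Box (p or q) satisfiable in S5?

Yes, satisfiable

1. not p and Box (p or q), w0
2. not p, w0   [and-rule on 1]
3. Box (p or q), w0   [and-rule on 1]
4. p or q, w0   [Box-rule on 3 via w0Rw0]
5. q, w0   [or-rule on 4 (branches; this branch)]
Accessibility: w0Rw0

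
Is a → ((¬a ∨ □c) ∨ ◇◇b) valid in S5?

Invalid (countermodel exists)

Tableau for the negation ¬(a → ((¬a ∨ □c) ∨ ◇◇b)):
1. ¬(a → ((¬a ∨ □c) ∨ ◇◇b)), u
2. a, u
3. ¬((¬a ∨ □c) ∨ ◇◇b), u
4. ¬(¬a ∨ □c), u
5. ¬◇◇b, u
6. ¬□c, u
7. ¬◇b, u
8. ¬b, u
9. ¬c, v
10. ¬◇b, v
11. ¬b, v
Accessibility: uRu, uRv, vRu, vRv
The negation has an open branch (countermodel exists).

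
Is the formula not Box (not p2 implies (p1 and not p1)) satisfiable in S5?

1. not Box (not p2 implies (p1 and not p1)), 0
2. not (not p2 implies (p1 and not p1)), 1
3. not p2, 1
4. not (p1 and not p1), 1
5. p1, 1
Accessibility: 0R0, 0R1, 1R0, 1R1

Yes, satisfiable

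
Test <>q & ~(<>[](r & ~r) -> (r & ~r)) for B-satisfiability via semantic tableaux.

No, unsatisfiable

1. <>q & ~(<>[](r & ~r) -> (r & ~r)), w0
2. <>q, w0   [&-rule on 1]
3. ~(<>[](r & ~r) -> (r & ~r)), w0   [&-rule on 1]
4. <>[](r & ~r), w0   [~->-rule on 3]
5. ~(r & ~r), w0   [~->-rule on 3]
6. r, w0   [~&-rule on 5 (branches; this branch)]
7. q, w1   [<>-rule on 2: fresh world w1, w0Rw1]
8. [](r & ~r), w2   [<>-rule on 4: fresh world w2, w0Rw2]
9. r & ~r, w0   [[]-rule on 8 via w2Rw0]
10. ~r, w0   [&-rule on 9]
Accessibility: w0Rw0, w0Rw1, w0Rw2, w1Rw0, w1Rw1, w2Rw0, w2Rw2
Branch closes: r and ~r both at w0.
All branches of the tableau close; one closing branch shown above.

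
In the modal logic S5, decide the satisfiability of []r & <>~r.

1. []r & <>~r, u
2. []r, u
3. <>~r, u
4. r, u
5. ~r, v
6. r, v
Accessibility: uRu, uRv, vRu, vRv
Branch closes: r and ~r both at v.
Every branch closes; the branch above is one of them.

No, unsatisfiable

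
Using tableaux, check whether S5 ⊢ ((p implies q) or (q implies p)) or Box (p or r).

Tableau for the negation not (((p implies q) or (q implies p)) or Box (p or r)):
1. not (((p implies q) or (q implies p)) or Box (p or r)), 0
2. not ((p implies q) or (q implies p)), 0   [neg-or-rule on 1]
3. not Box (p or r), 0   [neg-or-rule on 1]
4. not (p implies q), 0   [neg-or-rule on 2]
5. not (q implies p), 0   [neg-or-rule on 2]
6. p, 0   [neg-implies-rule on 4]
7. not q, 0   [neg-implies-rule on 4]
8. q, 0   [neg-implies-rule on 5]
9. not p, 0   [neg-implies-rule on 5]
Accessibility: 0R0
Branch closes: q and not q both at 0.
All branches of the negation close; one closing branch shown above.

Yes, valid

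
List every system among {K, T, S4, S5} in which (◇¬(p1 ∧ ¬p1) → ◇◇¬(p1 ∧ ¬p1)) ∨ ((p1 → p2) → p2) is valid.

T, S4, S5

K-tableau for the negation ¬((◇¬(p1 ∧ ¬p1) → ◇◇¬(p1 ∧ ¬p1)) ∨ ((p1 → p2) → p2)):
1. ¬((◇¬(p1 ∧ ¬p1) → ◇◇¬(p1 ∧ ¬p1)) ∨ ((p1 → p2) → p2)), 0
2. ¬(◇¬(p1 ∧ ¬p1) → ◇◇¬(p1 ∧ ¬p1)), 0
3. ¬((p1 → p2) → p2), 0
4. ◇¬(p1 ∧ ¬p1), 0
5. ¬◇◇¬(p1 ∧ ¬p1), 0
6. p1 → p2, 0
7. ¬p2, 0
8. ¬p1, 0
9. ¬(p1 ∧ ¬p1), 1
10. ¬◇¬(p1 ∧ ¬p1), 1
11. p1, 1
Accessibility: 0R1
Complete open branch: countermodel on a K-frame, so not valid in K.
T-tableau for the negation ¬((◇¬(p1 ∧ ¬p1) → ◇◇¬(p1 ∧ ¬p1)) ∨ ((p1 → p2) → p2)):
1. ¬((◇¬(p1 ∧ ¬p1) → ◇◇¬(p1 ∧ ¬p1)) ∨ ((p1 → p2) → p2)), 0
2. ¬(◇¬(p1 ∧ ¬p1) → ◇◇¬(p1 ∧ ¬p1)), 0
3. ¬((p1 → p2) → p2), 0
4. ◇¬(p1 ∧ ¬p1), 0
5. ¬◇◇¬(p1 ∧ ¬p1), 0
6. p1 → p2, 0
7. ¬p2, 0
8. ¬◇¬(p1 ∧ ¬p1), 0
9. p1 ∧ ¬p1, 0
10. p1, 0
11. ¬p1, 0
Accessibility: 0R0
Branch closes: p1 and ¬p1 both at 0.
Every branch closes (one shown): valid in T, hence also in S4, S5 (every theorem of T is a theorem of S4 and S5).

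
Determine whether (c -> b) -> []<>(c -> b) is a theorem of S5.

Valid in S5

Tableau for the negation ~((c -> b) -> []<>(c -> b)):
1. ~((c -> b) -> []<>(c -> b)), u
2. c -> b, u   [~->-rule on 1]
3. ~[]<>(c -> b), u   [~->-rule on 1]
4. b, u   [->-rule on 2 (branches; this branch)]
5. ~<>(c -> b), v   [~[]-rule on 3: fresh world v, uRv]
6. ~(c -> b), u   [~<>-rule on 5 via vRu]
7. c, u   [~->-rule on 6]
8. ~b, u   [~->-rule on 6]
Accessibility: uRu, uRv, vRu, vRv
Branch closes: b and ~b both at u.
All branches of the negation close; one closing branch shown above.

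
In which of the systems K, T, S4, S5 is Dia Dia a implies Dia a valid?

S4, S5

S4-tableau for the negation not (Dia Dia a implies Dia a):
1. not (Dia Dia a implies Dia a), 0
2. Dia Dia a, 0
3. not Dia a, 0
4. not a, 0
5. Dia a, 1
6. not a, 1
7. a, 2
8. not a, 2
Accessibility: 0R0, 0R1, 0R2, 1R1, 1R2, 2R2
Branch closes: a and not a both at 2.
Every branch closes (one shown): valid in S4, hence also in S5 (every theorem of S4 is a theorem of S5).
T-tableau for the negation not (Dia Dia a implies Dia a):
1. not (Dia Dia a implies Dia a), 0
2. Dia Dia a, 0
3. not Dia a, 0
4. not a, 0
5. Dia a, 1
6. not a, 1
7. a, 2
Accessibility: 0R0, 0R1, 1R1, 1R2, 2R2
Complete open branch: countermodel on a T-frame, so not valid in T, nor in K (the same frame is also a K-frame).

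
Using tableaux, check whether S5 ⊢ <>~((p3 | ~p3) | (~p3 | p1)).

No, not valid

Tableau for the negation ~<>~((p3 | ~p3) | (~p3 | p1)):
1. ~<>~((p3 | ~p3) | (~p3 | p1)), u
2. (p3 | ~p3) | (~p3 | p1), u
3. ~p3 | p1, u
4. p1, u
Accessibility: uRu
The negation has an open branch (countermodel exists).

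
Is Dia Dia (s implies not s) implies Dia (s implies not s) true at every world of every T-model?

Invalid (countermodel exists)

Tableau for the negation not (Dia Dia (s implies not s) implies Dia (s implies not s)):
1. not (Dia Dia (s implies not s) implies Dia (s implies not s)), w0
2. Dia Dia (s implies not s), w0
3. not Dia (s implies not s), w0
4. not (s implies not s), w0
5. s, w0
6. Dia (s implies not s), w1
7. not (s implies not s), w1
8. s, w1
9. s implies not s, w2
10. not s, w2
Accessibility: w0Rw0, w0Rw1, w1Rw1, w1Rw2, w2Rw2
The negation has an open branch (countermodel exists).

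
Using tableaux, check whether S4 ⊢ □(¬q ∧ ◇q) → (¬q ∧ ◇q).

Valid in S4

Tableau for the negation ¬(□(¬q ∧ ◇q) → (¬q ∧ ◇q)):
1. ¬(□(¬q ∧ ◇q) → (¬q ∧ ◇q)), u
2. □(¬q ∧ ◇q), u
3. ¬(¬q ∧ ◇q), u
4. ¬q ∧ ◇q, u
5. ¬q, u
6. ◇q, u
7. ¬◇q, u
8. q, v
9. ¬q ∧ ◇q, v
10. ¬q, v
11. ◇q, v
Accessibility: uRu, uRv, vRv
Branch closes: q and ¬q both at v.
Every branch of the negation's tableau closes; the branch above is one of them.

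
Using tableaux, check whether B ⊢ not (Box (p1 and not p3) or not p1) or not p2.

Tableau for the negation not (not (Box (p1 and not p3) or not p1) or not p2):
1. not (not (Box (p1 and not p3) or not p1) or not p2), 0
2. Box (p1 and not p3) or not p1, 0   [neg-or-rule on 1]
3. p2, 0   [neg-or-rule on 1]
4. not p1, 0   [or-rule on 2 (branches; this branch)]
Accessibility: 0R0
The negation has an open branch (countermodel exists).

No, not valid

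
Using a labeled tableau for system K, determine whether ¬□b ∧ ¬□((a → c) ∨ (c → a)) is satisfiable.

1. ¬□b ∧ ¬□((a → c) ∨ (c → a)), 0
2. ¬□b, 0   [∧-rule on 1]
3. ¬□((a → c) ∨ (c → a)), 0   [∧-rule on 1]
4. ¬b, 1   [¬□-rule on 2: fresh world 1, 0R1]
5. ¬((a → c) ∨ (c → a)), 2   [¬□-rule on 3: fresh world 2, 0R2]
6. ¬(a → c), 2   [¬∨-rule on 5]
7. ¬(c → a), 2   [¬∨-rule on 5]
8. a, 2   [¬→-rule on 6]
9. ¬c, 2   [¬→-rule on 6]
10. c, 2   [¬→-rule on 7]
11. ¬a, 2   [¬→-rule on 7]
Accessibility: 0R1, 0R2
Branch closes: c and ¬c both at 2.
(One branch shown.) All branches close.

Unsatisfiable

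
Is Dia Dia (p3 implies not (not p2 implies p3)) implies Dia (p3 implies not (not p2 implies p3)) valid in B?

Not valid

Tableau for the negation not (Dia Dia (p3 implies not (not p2 implies p3)) implies Dia (p3 implies not (not p2 implies p3))):
1. not (Dia Dia (p3 implies not (not p2 implies p3)) implies Dia (p3 implies not (not p2 implies p3))), 0
2. Dia Dia (p3 implies not (not p2 implies p3)), 0
3. not Dia (p3 implies not (not p2 implies p3)), 0
4. not (p3 implies not (not p2 implies p3)), 0
5. p3, 0
6. not p2 implies p3, 0
7. Dia (p3 implies not (not p2 implies p3)), 1
8. not (p3 implies not (not p2 implies p3)), 1
9. p3, 1
10. not p2 implies p3, 1
11. p3 implies not (not p2 implies p3), 2
12. not (not p2 implies p3), 2
13. not p2, 2
14. not p3, 2
Accessibility: 0R0, 0R1, 1R0, 1R1, 1R2, 2R1, 2R2
The negation has an open branch (countermodel exists).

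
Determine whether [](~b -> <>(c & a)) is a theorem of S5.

Invalid (countermodel exists)

Tableau for the negation ~[](~b -> <>(c & a)):
1. ~[](~b -> <>(c & a)), w0
2. ~(~b -> <>(c & a)), w1
3. ~b, w1
4. ~<>(c & a), w1
5. ~(c & a), w0
6. ~(c & a), w1
7. ~a, w0
8. ~a, w1
Accessibility: w0Rw0, w0Rw1, w1Rw0, w1Rw1
The negation has an open branch (countermodel exists).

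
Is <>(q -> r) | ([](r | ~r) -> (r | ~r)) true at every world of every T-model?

Tableau for the negation ~(<>(q -> r) | ([](r | ~r) -> (r | ~r))):
1. ~(<>(q -> r) | ([](r | ~r) -> (r | ~r))), 0
2. ~<>(q -> r), 0   [~|-rule on 1]
3. ~([](r | ~r) -> (r | ~r)), 0   [~|-rule on 1]
4. [](r | ~r), 0   [~->-rule on 3]
5. ~(r | ~r), 0   [~->-rule on 3]
6. ~r, 0   [~|-rule on 5]
7. r, 0   [~|-rule on 5]
Accessibility: 0R0
Branch closes: r and ~r both at 0.
All branches of the negation close; one closing branch shown above.

Valid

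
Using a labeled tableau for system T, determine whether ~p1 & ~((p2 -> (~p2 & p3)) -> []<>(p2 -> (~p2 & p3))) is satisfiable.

1. ~p1 & ~((p2 -> (~p2 & p3)) -> []<>(p2 -> (~p2 & p3))), w0
2. ~p1, w0   [&-rule on 1]
3. ~((p2 -> (~p2 & p3)) -> []<>(p2 -> (~p2 & p3))), w0   [&-rule on 1]
4. p2 -> (~p2 & p3), w0   [~->-rule on 3]
5. ~[]<>(p2 -> (~p2 & p3)), w0   [~->-rule on 3]
6. ~p2 & p3, w0   [->-rule on 4 (branches; this branch)]
7. ~p2, w0   [&-rule on 6]
8. p3, w0   [&-rule on 6]
9. ~<>(p2 -> (~p2 & p3)), w1   [~[]-rule on 5: fresh world w1, w0Rw1]
10. ~(p2 -> (~p2 & p3)), w1   [~<>-rule on 9 via w1Rw1]
11. p2, w1   [~->-rule on 10]
12. ~(~p2 & p3), w1   [~->-rule on 10]
13. ~p3, w1   [~&-rule on 12 (branches; this branch)]
Accessibility: w0Rw0, w0Rw1, w1Rw1

Yes, satisfiable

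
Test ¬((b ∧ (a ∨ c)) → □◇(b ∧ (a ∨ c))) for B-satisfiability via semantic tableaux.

No, unsatisfiable

1. ¬((b ∧ (a ∨ c)) → □◇(b ∧ (a ∨ c))), u
2. b ∧ (a ∨ c), u
3. ¬□◇(b ∧ (a ∨ c)), u
4. b, u
5. a ∨ c, u
6. c, u
7. ¬◇(b ∧ (a ∨ c)), v
8. ¬(b ∧ (a ∨ c)), u
9. ¬(b ∧ (a ∨ c)), v
10. ¬(a ∨ c), u
11. ¬a, u
12. ¬c, u
Accessibility: uRu, uRv, vRu, vRv
Branch closes: c and ¬c both at u.
All branches of the tableau close; one closing branch shown above.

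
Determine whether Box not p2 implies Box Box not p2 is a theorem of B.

Not valid

Tableau for the negation not (Box not p2 implies Box Box not p2):
1. not (Box not p2 implies Box Box not p2), 0
2. Box not p2, 0
3. not Box Box not p2, 0
4. not p2, 0
5. not Box not p2, 1
6. not p2, 1
7. p2, 2
Accessibility: 0R0, 0R1, 1R0, 1R1, 1R2, 2R1, 2R2
The negation has an open branch (countermodel exists).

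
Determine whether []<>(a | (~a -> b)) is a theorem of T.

Not valid

Tableau for the negation ~[]<>(a | (~a -> b)):
1. ~[]<>(a | (~a -> b)), u
2. ~<>(a | (~a -> b)), v
3. ~(a | (~a -> b)), v
4. ~a, v
5. ~(~a -> b), v
6. ~b, v
Accessibility: uRu, uRv, vRv
The negation has an open branch (countermodel exists).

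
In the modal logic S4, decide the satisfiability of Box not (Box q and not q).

Satisfiable

1. Box not (Box q and not q), 0
2. not (Box q and not q), 0
3. q, 0
Accessibility: 0R0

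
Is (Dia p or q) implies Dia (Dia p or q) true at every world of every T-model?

Tableau for the negation not ((Dia p or q) implies Dia (Dia p or q)):
1. not ((Dia p or q) implies Dia (Dia p or q)), w0
2. Dia p or q, w0   [neg-implies-rule on 1]
3. not Dia (Dia p or q), w0   [neg-implies-rule on 1]
4. not (Dia p or q), w0   [neg-Dia-rule on 3 via w0Rw0]
5. not Dia p, w0   [neg-or-rule on 4]
6. not q, w0   [neg-or-rule on 4]
7. not p, w0   [neg-Dia-rule on 5 via w0Rw0]
8. Dia p, w0   [or-rule on 2 (branches; this branch)]
9. p, w1   [Dia-rule on 8: fresh world w1, w0Rw1]
10. not (Dia p or q), w1   [neg-Dia-rule on 3 via w0Rw1]
11. not Dia p, w1   [neg-or-rule on 10]
12. not q, w1   [neg-or-rule on 10]
13. not p, w1   [neg-Dia-rule on 5 via w0Rw1]
Accessibility: w0Rw0, w0Rw1, w1Rw1
Branch closes: p and not p both at w1.
All branches of the negation close; one closing branch shown above.

Valid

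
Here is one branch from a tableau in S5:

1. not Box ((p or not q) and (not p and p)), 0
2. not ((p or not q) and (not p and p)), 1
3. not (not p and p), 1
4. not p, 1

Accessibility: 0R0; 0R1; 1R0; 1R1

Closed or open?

No, open

No atom appears with both signs at the same world.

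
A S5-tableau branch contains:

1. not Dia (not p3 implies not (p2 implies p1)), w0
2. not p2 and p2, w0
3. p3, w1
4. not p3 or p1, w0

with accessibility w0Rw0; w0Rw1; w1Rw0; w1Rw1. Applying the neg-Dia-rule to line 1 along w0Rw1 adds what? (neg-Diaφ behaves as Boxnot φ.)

neg-Diaφ behaves as Boxnot φ: propagate the negated body to each accessible world.

not (not p3 implies not (p2 implies p1)), w1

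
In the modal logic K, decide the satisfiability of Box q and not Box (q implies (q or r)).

1. Box q and not Box (q implies (q or r)), 0
2. Box q, 0
3. not Box (q implies (q or r)), 0
4. not (q implies (q or r)), 1
5. q, 1
6. not (q or r), 1
7. not q, 1
8. not r, 1
Accessibility: 0R1
Branch closes: q and not q both at 1.
(One branch shown.) All branches close.

Unsatisfiable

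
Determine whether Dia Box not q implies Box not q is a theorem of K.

Invalid (countermodel exists)

Tableau for the negation not (Dia Box not q implies Box not q):
1. not (Dia Box not q implies Box not q), w0
2. Dia Box not q, w0
3. not Box not q, w0
4. Box not q, w1
5. q, w2
Accessibility: w0Rw1, w0Rw2
The negation has an open branch (countermodel exists).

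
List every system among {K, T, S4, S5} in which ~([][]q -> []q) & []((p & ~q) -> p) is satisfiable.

K

K-tableau for the formula:
1. ~([][]q -> []q) & []((p & ~q) -> p), u
2. ~([][]q -> []q), u
3. []((p & ~q) -> p), u
4. [][]q, u
5. ~[]q, u
6. ~q, v
7. (p & ~q) -> p, v
8. []q, v
9. p, v
Accessibility: uRv
Complete open branch: satisfiable in K.
T-tableau for the formula:
1. ~([][]q -> []q) & []((p & ~q) -> p), u
2. ~([][]q -> []q), u
3. []((p & ~q) -> p), u
4. [][]q, u
5. ~[]q, u
6. (p & ~q) -> p, u
7. []q, u
8. q, u
9. ~(p & ~q), u
10. ~q, v
11. (p & ~q) -> p, v
12. []q, v
13. q, v
Accessibility: uRu, uRv, vRv
Branch closes: q and ~q both at v.
Every branch closes (one shown): unsatisfiable in T, hence also in S4, S5 (every S4/S5-frame is a T-frame).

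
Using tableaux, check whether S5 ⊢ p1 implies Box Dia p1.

Tableau for the negation not (p1 implies Box Dia p1):
1. not (p1 implies Box Dia p1), u
2. p1, u   [neg-implies-rule on 1]
3. not Box Dia p1, u   [neg-implies-rule on 1]
4. not Dia p1, v   [neg-Box-rule on 3: fresh world v, uRv]
5. not p1, u   [neg-Dia-rule on 4 via vRu]
Accessibility: uRu, uRv, vRu, vRv
Branch closes: p1 and not p1 both at u.
All branches of the negation close; one closing branch shown above.

Valid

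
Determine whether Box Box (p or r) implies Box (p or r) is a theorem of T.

Valid in T

Tableau for the negation not (Box Box (p or r) implies Box (p or r)):
1. not (Box Box (p or r) implies Box (p or r)), w0
2. Box Box (p or r), w0   [neg-implies-rule on 1]
3. not Box (p or r), w0   [neg-implies-rule on 1]
4. Box (p or r), w0   [Box-rule on 2 via w0Rw0]
5. p or r, w0   [Box-rule on 4 via w0Rw0]
6. r, w0   [or-rule on 5 (branches; this branch)]
7. not (p or r), w1   [neg-Box-rule on 3: fresh world w1, w0Rw1]
8. not p, w1   [neg-or-rule on 7]
9. not r, w1   [neg-or-rule on 7]
10. Box (p or r), w1   [Box-rule on 2 via w0Rw1]
11. p or r, w1   [Box-rule on 4 via w0Rw1]
12. r, w1   [or-rule on 11 (branches; this branch)]
Accessibility: w0Rw0, w0Rw1, w1Rw1
Branch closes: r and not r both at w1.
Every branch of the negation's tableau closes; the branch above is one of them.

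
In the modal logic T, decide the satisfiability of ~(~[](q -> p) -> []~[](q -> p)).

Satisfiable (open branch found)

1. ~(~[](q -> p) -> []~[](q -> p)), 0
2. ~[](q -> p), 0
3. ~[]~[](q -> p), 0
4. ~(q -> p), 1
5. q, 1
6. ~p, 1
7. [](q -> p), 2
8. q -> p, 2
9. p, 2
Accessibility: 0R0, 0R1, 0R2, 1R1, 2R2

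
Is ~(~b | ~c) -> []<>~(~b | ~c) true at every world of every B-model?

Tableau for the negation ~(~(~b | ~c) -> []<>~(~b | ~c)):
1. ~(~(~b | ~c) -> []<>~(~b | ~c)), 0
2. ~(~b | ~c), 0
3. ~[]<>~(~b | ~c), 0
4. b, 0
5. c, 0
6. ~<>~(~b | ~c), 1
7. ~b | ~c, 0
8. ~b | ~c, 1
9. ~c, 0
Accessibility: 0R0, 0R1, 1R0, 1R1
Branch closes: c and ~c both at 0.
All branches of the negation close; one closing branch shown above.

Yes, valid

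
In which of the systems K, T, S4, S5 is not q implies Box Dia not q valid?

S5

S5-tableau for the negation not (not q implies Box Dia not q):
1. not (not q implies Box Dia not q), u
2. not q, u
3. not Box Dia not q, u
4. not Dia not q, v
5. q, u
Accessibility: uRu, uRv, vRu, vRv
Branch closes: q and not q both at u.
Every branch closes (one shown): valid in S5.
S4-tableau for the negation not (not q implies Box Dia not q):
1. not (not q implies Box Dia not q), u
2. not q, u
3. not Box Dia not q, u
4. not Dia not q, v
5. q, v
Accessibility: uRu, uRv, vRv
Complete open branch: countermodel on an S4-frame, so not valid in S4, nor in K, T (the same frame is also a K-frame and a T-frame).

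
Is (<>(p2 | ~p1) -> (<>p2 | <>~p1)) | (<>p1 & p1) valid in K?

Tableau for the negation ~((<>(p2 | ~p1) -> (<>p2 | <>~p1)) | (<>p1 & p1)):
1. ~((<>(p2 | ~p1) -> (<>p2 | <>~p1)) | (<>p1 & p1)), 0
2. ~(<>(p2 | ~p1) -> (<>p2 | <>~p1)), 0
3. ~(<>p1 & p1), 0
4. <>(p2 | ~p1), 0
5. ~(<>p2 | <>~p1), 0
6. ~<>p2, 0
7. ~<>~p1, 0
8. ~p1, 0
9. p2 | ~p1, 1
10. ~p2, 1
11. p1, 1
12. ~p1, 1
Accessibility: 0R1
Branch closes: p1 and ~p1 both at 1.
Every branch of the negation's tableau closes; the branch above is one of them.

Valid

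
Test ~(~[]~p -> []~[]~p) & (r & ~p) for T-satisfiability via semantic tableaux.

Yes, satisfiable

1. ~(~[]~p -> []~[]~p) & (r & ~p), w0
2. ~(~[]~p -> []~[]~p), w0
3. r & ~p, w0
4. ~[]~p, w0
5. ~[]~[]~p, w0
6. r, w0
7. ~p, w0
8. p, w1
9. []~p, w2
10. ~p, w2
Accessibility: w0Rw0, w0Rw1, w0Rw2, w1Rw1, w2Rw2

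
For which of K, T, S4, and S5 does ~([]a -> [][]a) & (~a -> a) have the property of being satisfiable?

S4-tableau for the formula:
1. ~([]a -> [][]a) & (~a -> a), 0
2. ~([]a -> [][]a), 0
3. ~a -> a, 0
4. []a, 0
5. ~[][]a, 0
6. a, 0
7. ~[]a, 1
8. a, 1
9. ~a, 2
10. a, 2
Accessibility: 0R0, 0R1, 0R2, 1R1, 1R2, 2R2
Branch closes: a and ~a both at 2.
Every branch closes (one shown): unsatisfiable in S4, hence also in S5 (every S5-frame is an S4-frame).
T-tableau for the formula:
1. ~([]a -> [][]a) & (~a -> a), 0
2. ~([]a -> [][]a), 0
3. ~a -> a, 0
4. []a, 0
5. ~[][]a, 0
6. a, 0
7. ~[]a, 1
8. a, 1
9. ~a, 2
Accessibility: 0R0, 0R1, 1R1, 1R2, 2R2
Complete open branch: satisfiable in T, hence also in K (this T-model is also a K-model).

K, T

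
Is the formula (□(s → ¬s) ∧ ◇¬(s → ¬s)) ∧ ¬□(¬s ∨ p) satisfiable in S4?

1. (□(s → ¬s) ∧ ◇¬(s → ¬s)) ∧ ¬□(¬s ∨ p), w0
2. □(s → ¬s) ∧ ◇¬(s → ¬s), w0   [∧-rule on 1]
3. ¬□(¬s ∨ p), w0   [∧-rule on 1]
4. □(s → ¬s), w0   [∧-rule on 2]
5. ◇¬(s → ¬s), w0   [∧-rule on 2]
6. s → ¬s, w0   [□-rule on 4 via w0Rw0]
7. ¬s, w0   [→-rule on 6 (branches; this branch)]
8. ¬(¬s ∨ p), w1   [¬□-rule on 3: fresh world w1, w0Rw1]
9. s, w1   [¬∨-rule on 8]
10. ¬p, w1   [¬∨-rule on 8]
11. s → ¬s, w1   [□-rule on 4 via w0Rw1]
12. ¬s, w1   [→-rule on 11 (branches; this branch)]
Accessibility: w0Rw0, w0Rw1, w1Rw1
Branch closes: s and ¬s both at w1.
Every branch closes; the branch above is one of them.

No, unsatisfiable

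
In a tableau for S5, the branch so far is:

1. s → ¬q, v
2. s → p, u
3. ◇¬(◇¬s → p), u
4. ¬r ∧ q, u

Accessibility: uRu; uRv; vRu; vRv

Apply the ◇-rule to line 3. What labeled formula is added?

a fresh world w with uRw, and ¬(◇¬s → p) at w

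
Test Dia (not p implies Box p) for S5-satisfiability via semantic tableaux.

Satisfiable

1. Dia (not p implies Box p), w0
2. not p implies Box p, w1
3. Box p, w1
4. p, w0
5. p, w1
Accessibility: w0Rw0, w0Rw1, w1Rw0, w1Rw1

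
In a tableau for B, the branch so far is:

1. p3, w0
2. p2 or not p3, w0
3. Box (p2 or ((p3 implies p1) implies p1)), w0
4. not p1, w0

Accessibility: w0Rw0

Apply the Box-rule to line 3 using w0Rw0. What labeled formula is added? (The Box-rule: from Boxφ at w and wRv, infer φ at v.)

p2 or ((p3 implies p1) implies p1), w0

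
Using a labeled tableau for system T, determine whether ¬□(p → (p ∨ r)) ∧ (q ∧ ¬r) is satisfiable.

No, unsatisfiable

1. ¬□(p → (p ∨ r)) ∧ (q ∧ ¬r), 0
2. ¬□(p → (p ∨ r)), 0
3. q ∧ ¬r, 0
4. q, 0
5. ¬r, 0
6. ¬(p → (p ∨ r)), 1
7. p, 1
8. ¬(p ∨ r), 1
9. ¬p, 1
10. ¬r, 1
Accessibility: 0R0, 0R1, 1R1
Branch closes: p and ¬p both at 1.
Every branch closes; the branch above is one of them.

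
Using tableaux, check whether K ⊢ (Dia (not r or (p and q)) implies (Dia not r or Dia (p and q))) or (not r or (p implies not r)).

Yes, valid

Tableau for the negation not ((Dia (not r or (p and q)) implies (Dia not r or Dia (p and q))) or (not r or (p implies not r))):
1. not ((Dia (not r or (p and q)) implies (Dia not r or Dia (p and q))) or (not r or (p implies not r))), w0
2. not (Dia (not r or (p and q)) implies (Dia not r or Dia (p and q))), w0
3. not (not r or (p implies not r)), w0
4. Dia (not r or (p and q)), w0
5. not (Dia not r or Dia (p and q)), w0
6. r, w0
7. not (p implies not r), w0
8. not Dia not r, w0
9. not Dia (p and q), w0
10. p, w0
11. not r or (p and q), w1
12. r, w1
13. not (p and q), w1
14. p and q, w1
15. p, w1
16. q, w1
17. not q, w1
Accessibility: w0Rw1
Branch closes: q and not q both at w1.
All branches of the negation close; one closing branch shown above.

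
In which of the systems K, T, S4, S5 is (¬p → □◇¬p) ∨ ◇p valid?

T, S4, S5

T-tableau for the negation ¬((¬p → □◇¬p) ∨ ◇p):
1. ¬((¬p → □◇¬p) ∨ ◇p), u
2. ¬(¬p → □◇¬p), u
3. ¬◇p, u
4. ¬p, u
5. ¬□◇¬p, u
6. ¬◇¬p, v
7. ¬p, v
8. p, v
Accessibility: uRu, uRv, vRv
Branch closes: p and ¬p both at v.
Every branch closes (one shown): valid in T, hence also in S4, S5 (every theorem of T is a theorem of S4 and S5).
K-tableau for the negation ¬((¬p → □◇¬p) ∨ ◇p):
1. ¬((¬p → □◇¬p) ∨ ◇p), u
2. ¬(¬p → □◇¬p), u
3. ¬◇p, u
4. ¬p, u
5. ¬□◇¬p, u
6. ¬◇¬p, v
7. ¬p, v
Accessibility: uRv
Complete open branch: countermodel on a K-frame, so not valid in K.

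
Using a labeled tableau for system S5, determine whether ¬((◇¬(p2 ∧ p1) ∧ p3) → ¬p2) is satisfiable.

Satisfiable

1. ¬((◇¬(p2 ∧ p1) ∧ p3) → ¬p2), w0
2. ◇¬(p2 ∧ p1) ∧ p3, w0   [¬→-rule on 1]
3. p2, w0   [¬→-rule on 1]
4. ◇¬(p2 ∧ p1), w0   [∧-rule on 2]
5. p3, w0   [∧-rule on 2]
6. ¬(p2 ∧ p1), w1   [◇-rule on 4: fresh world w1, w0Rw1]
7. ¬p1, w1   [¬∧-rule on 6 (branches; this branch)]
Accessibility: w0Rw0, w0Rw1, w1Rw0, w1Rw1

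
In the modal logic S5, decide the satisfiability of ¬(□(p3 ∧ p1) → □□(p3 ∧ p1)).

Unsatisfiable

1. ¬(□(p3 ∧ p1) → □□(p3 ∧ p1)), 0
2. □(p3 ∧ p1), 0
3. ¬□□(p3 ∧ p1), 0
4. p3 ∧ p1, 0
5. p3, 0
6. p1, 0
7. ¬□(p3 ∧ p1), 1
8. p3 ∧ p1, 1
9. p3, 1
10. p1, 1
11. ¬(p3 ∧ p1), 2
12. p3 ∧ p1, 2
13. p3, 2
14. p1, 2
15. ¬p1, 2
Accessibility: 0R0, 0R1, 0R2, 1R0, 1R1, 1R2, 2R0, 2R1, 2R2
Branch closes: p1 and ¬p1 both at 2.
All branches of the tableau close; one closing branch shown above.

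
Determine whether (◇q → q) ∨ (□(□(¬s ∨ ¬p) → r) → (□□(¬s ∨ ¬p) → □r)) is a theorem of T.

Tableau for the negation ¬((◇q → q) ∨ (□(□(¬s ∨ ¬p) → r) → (□□(¬s ∨ ¬p) → □r))):
1. ¬((◇q → q) ∨ (□(□(¬s ∨ ¬p) → r) → (□□(¬s ∨ ¬p) → □r))), w0
2. ¬(◇q → q), w0
3. ¬(□(□(¬s ∨ ¬p) → r) → (□□(¬s ∨ ¬p) → □r)), w0
4. ◇q, w0
5. ¬q, w0
6. □(□(¬s ∨ ¬p) → r), w0
7. ¬(□□(¬s ∨ ¬p) → □r), w0
8. □□(¬s ∨ ¬p), w0
9. ¬□r, w0
10. □(¬s ∨ ¬p) → r, w0
11. □(¬s ∨ ¬p), w0
12. ¬s ∨ ¬p, w0
13. ¬□(¬s ∨ ¬p), w0
14. ¬p, w0
15. q, w1
16. □(¬s ∨ ¬p) → r, w1
17. □(¬s ∨ ¬p), w1
18. ¬s ∨ ¬p, w1
19. r, w1
20. ¬p, w1
21. ¬r, w2
22. □(¬s ∨ ¬p) → r, w2
23. □(¬s ∨ ¬p), w2
24. ¬s ∨ ¬p, w2
25. ¬□(¬s ∨ ¬p), w2
26. ¬p, w2
27. ¬(¬s ∨ ¬p), w3
28. s, w3
29. p, w3
30. □(¬s ∨ ¬p) → r, w3
31. □(¬s ∨ ¬p), w3
32. ¬s ∨ ¬p, w3
33. r, w3
34. ¬p, w3
Accessibility: w0Rw0, w0Rw1, w0Rw2, w0Rw3, w1Rw1, w2Rw2, w3Rw3
Branch closes: p and ¬p both at w3.
Every branch of the negation's tableau closes; the branch above is one of them.

Yes, valid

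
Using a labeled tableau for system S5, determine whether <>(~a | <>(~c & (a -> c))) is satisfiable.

1. <>(~a | <>(~c & (a -> c))), 0
2. ~a | <>(~c & (a -> c)), 1
3. <>(~c & (a -> c)), 1
4. ~c & (a -> c), 2
5. ~c, 2
6. a -> c, 2
7. ~a, 2
Accessibility: 0R0, 0R1, 0R2, 1R0, 1R1, 1R2, 2R0, 2R1, 2R2

Satisfiable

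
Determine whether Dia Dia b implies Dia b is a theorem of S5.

Tableau for the negation not (Dia Dia b implies Dia b):
1. not (Dia Dia b implies Dia b), u
2. Dia Dia b, u   [neg-implies-rule on 1]
3. not Dia b, u   [neg-implies-rule on 1]
4. not b, u   [neg-Dia-rule on 3 via uRu]
5. Dia b, v   [Dia-rule on 2: fresh world v, uRv]
6. not b, v   [neg-Dia-rule on 3 via uRv]
7. b, w   [Dia-rule on 5: fresh world w, vRw]
8. not b, w   [neg-Dia-rule on 3 via uRw]
Accessibility: uRu, uRv, uRw, vRu, vRv, vRw, wRu, wRv, wRw
Branch closes: b and not b both at w.
All branches of the negation close; one closing branch shown above.

Valid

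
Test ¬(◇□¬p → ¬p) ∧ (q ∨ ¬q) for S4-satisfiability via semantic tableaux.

Yes, satisfiable

1. ¬(◇□¬p → ¬p) ∧ (q ∨ ¬q), u
2. ¬(◇□¬p → ¬p), u   [∧-rule on 1]
3. q ∨ ¬q, u   [∧-rule on 1]
4. ◇□¬p, u   [¬→-rule on 2]
5. p, u   [¬→-rule on 2]
6. ¬q, u   [∨-rule on 3 (branches; this branch)]
7. □¬p, v   [◇-rule on 4: fresh world v, uRv]
8. ¬p, v   [□-rule on 7 via vRv]
Accessibility: uRu, uRv, vRv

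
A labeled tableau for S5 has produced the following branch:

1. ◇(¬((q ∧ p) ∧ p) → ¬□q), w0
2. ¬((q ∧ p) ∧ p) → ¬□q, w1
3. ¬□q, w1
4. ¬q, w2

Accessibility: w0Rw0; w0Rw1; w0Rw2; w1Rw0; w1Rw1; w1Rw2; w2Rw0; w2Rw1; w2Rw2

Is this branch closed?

No atom appears with both signs at the same world.

No, open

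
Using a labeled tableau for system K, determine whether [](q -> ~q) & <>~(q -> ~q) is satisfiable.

1. [](q -> ~q) & <>~(q -> ~q), u
2. [](q -> ~q), u
3. <>~(q -> ~q), u
4. ~(q -> ~q), v
5. q, v
6. q -> ~q, v
7. ~q, v
Accessibility: uRv
Branch closes: q and ~q both at v.
All branches of the tableau close; one closing branch shown above.

Unsatisfiable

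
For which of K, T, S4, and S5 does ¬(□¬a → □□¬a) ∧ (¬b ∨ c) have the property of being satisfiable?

T-tableau for the formula:
1. ¬(□¬a → □□¬a) ∧ (¬b ∨ c), u
2. ¬(□¬a → □□¬a), u   [∧-rule on 1]
3. ¬b ∨ c, u   [∧-rule on 1]
4. □¬a, u   [¬→-rule on 2]
5. ¬□□¬a, u   [¬→-rule on 2]
6. ¬a, u   [□-rule on 4 via uRu]
7. c, u   [∨-rule on 3 (branches; this branch)]
8. ¬□¬a, v   [¬□-rule on 5: fresh world v, uRv]
9. ¬a, v   [□-rule on 4 via uRv]
10. a, w   [¬□-rule on 8: fresh world w, vRw]
Accessibility: uRu, uRv, vRv, vRw, wRw
Complete open branch: satisfiable in T, hence also in K (this T-model is also a K-model).
S4-tableau for the formula:
1. ¬(□¬a → □□¬a) ∧ (¬b ∨ c), u
2. ¬(□¬a → □□¬a), u   [∧-rule on 1]
3. ¬b ∨ c, u   [∧-rule on 1]
4. □¬a, u   [¬→-rule on 2]
5. ¬□□¬a, u   [¬→-rule on 2]
6. ¬a, u   [□-rule on 4 via uRu]
7. c, u   [∨-rule on 3 (branches; this branch)]
8. ¬□¬a, v   [¬□-rule on 5: fresh world v, uRv]
9. ¬a, v   [□-rule on 4 via uRv]
10. a, w   [¬□-rule on 8: fresh world w, vRw]
11. ¬a, w   [□-rule on 4 via uRw]
Accessibility: uRu, uRv, uRw, vRv, vRw, wRw
Branch closes: a and ¬a both at w.
Every branch closes (one shown): unsatisfiable in S4, hence also in S5 (every S5-frame is an S4-frame).

K, T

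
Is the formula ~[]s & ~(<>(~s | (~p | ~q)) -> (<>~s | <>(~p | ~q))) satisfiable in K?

1. ~[]s & ~(<>(~s | (~p | ~q)) -> (<>~s | <>(~p | ~q))), 0
2. ~[]s, 0
3. ~(<>(~s | (~p | ~q)) -> (<>~s | <>(~p | ~q))), 0
4. <>(~s | (~p | ~q)), 0
5. ~(<>~s | <>(~p | ~q)), 0
6. ~<>~s, 0
7. ~<>(~p | ~q), 0
8. ~s, 1
9. s, 1
Accessibility: 0R1
Branch closes: s and ~s both at 1.
(One branch shown.) All branches close.

Unsatisfiable (every branch closes)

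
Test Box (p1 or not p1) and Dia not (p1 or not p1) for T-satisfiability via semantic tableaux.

Unsatisfiable

1. Box (p1 or not p1) and Dia not (p1 or not p1), w0
2. Box (p1 or not p1), w0
3. Dia not (p1 or not p1), w0
4. p1 or not p1, w0
5. not p1, w0
6. not (p1 or not p1), w1
7. not p1, w1
8. p1, w1
Accessibility: w0Rw0, w0Rw1, w1Rw1
Branch closes: p1 and not p1 both at w1.
Every branch closes; the branch above is one of them.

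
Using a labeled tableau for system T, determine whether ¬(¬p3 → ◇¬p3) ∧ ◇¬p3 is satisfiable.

Unsatisfiable (every branch closes)

1. ¬(¬p3 → ◇¬p3) ∧ ◇¬p3, w0
2. ¬(¬p3 → ◇¬p3), w0   [∧-rule on 1]
3. ◇¬p3, w0   [∧-rule on 1]
4. ¬p3, w0   [¬→-rule on 2]
5. ¬◇¬p3, w0   [¬→-rule on 2]
6. p3, w0   [¬◇-rule on 5 via w0Rw0]
Accessibility: w0Rw0
Branch closes: p3 and ¬p3 both at w0.
(One branch shown.) All branches close.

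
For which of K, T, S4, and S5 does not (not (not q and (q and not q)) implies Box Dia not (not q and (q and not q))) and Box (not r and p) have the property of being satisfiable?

T-tableau for the formula:
1. not (not (not q and (q and not q)) implies Box Dia not (not q and (q and not q))) and Box (not r and p), 0
2. not (not (not q and (q and not q)) implies Box Dia not (not q and (q and not q))), 0
3. Box (not r and p), 0
4. not (not q and (q and not q)), 0
5. not Box Dia not (not q and (q and not q)), 0
6. not r and p, 0
7. not r, 0
8. p, 0
9. not (q and not q), 0
10. q, 0
11. not Dia not (not q and (q and not q)), 1
12. not r and p, 1
13. not r, 1
14. p, 1
15. not q and (q and not q), 1
16. not q, 1
17. q and not q, 1
18. q, 1
Accessibility: 0R0, 0R1, 1R1
Branch closes: q and not q both at 1.
Every branch closes (one shown): unsatisfiable in T, hence also in S4, S5 (every S4/S5-frame is a T-frame).
K-tableau for the formula:
1. not (not (not q and (q and not q)) implies Box Dia not (not q and (q and not q))) and Box (not r and p), 0
2. not (not (not q and (q and not q)) implies Box Dia not (not q and (q and not q))), 0
3. Box (not r and p), 0
4. not (not q and (q and not q)), 0
5. not Box Dia not (not q and (q and not q)), 0
6. not (q and not q), 0
7. q, 0
8. not Dia not (not q and (q and not q)), 1
9. not r and p, 1
10. not r, 1
11. p, 1
Accessibility: 0R1
Complete open branch: satisfiable in K.

K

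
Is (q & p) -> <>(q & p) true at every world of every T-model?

Valid

Tableau for the negation ~((q & p) -> <>(q & p)):
1. ~((q & p) -> <>(q & p)), u
2. q & p, u
3. ~<>(q & p), u
4. q, u
5. p, u
6. ~(q & p), u
7. ~p, u
Accessibility: uRu
Branch closes: p and ~p both at u.
All branches of the negation close; one closing branch shown above.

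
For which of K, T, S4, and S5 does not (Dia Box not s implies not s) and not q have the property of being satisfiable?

K, T, S4

S5-tableau for the formula:
1. not (Dia Box not s implies not s) and not q, u
2. not (Dia Box not s implies not s), u
3. not q, u
4. Dia Box not s, u
5. s, u
6. Box not s, v
7. not s, u
Accessibility: uRu, uRv, vRu, vRv
Branch closes: s and not s both at u.
Every branch closes (one shown): unsatisfiable in S5.
S4-tableau for the formula:
1. not (Dia Box not s implies not s) and not q, u
2. not (Dia Box not s implies not s), u
3. not q, u
4. Dia Box not s, u
5. s, u
6. Box not s, v
7. not s, v
Accessibility: uRu, uRv, vRv
Complete open branch: satisfiable in S4, hence also in K, T (this S4-model is also a K-model and a T-model).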